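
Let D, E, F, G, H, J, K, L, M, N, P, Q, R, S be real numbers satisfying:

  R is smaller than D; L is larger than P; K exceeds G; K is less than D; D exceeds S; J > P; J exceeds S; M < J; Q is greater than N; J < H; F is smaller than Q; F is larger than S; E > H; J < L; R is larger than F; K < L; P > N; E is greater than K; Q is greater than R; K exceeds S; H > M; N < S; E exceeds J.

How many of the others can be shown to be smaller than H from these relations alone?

From H the given relations immediately reach M, J.
From those, S, P — 4 in total.
From those, N — 5 in total.
No other element is forced below H by the given relations, so the count is 5.

5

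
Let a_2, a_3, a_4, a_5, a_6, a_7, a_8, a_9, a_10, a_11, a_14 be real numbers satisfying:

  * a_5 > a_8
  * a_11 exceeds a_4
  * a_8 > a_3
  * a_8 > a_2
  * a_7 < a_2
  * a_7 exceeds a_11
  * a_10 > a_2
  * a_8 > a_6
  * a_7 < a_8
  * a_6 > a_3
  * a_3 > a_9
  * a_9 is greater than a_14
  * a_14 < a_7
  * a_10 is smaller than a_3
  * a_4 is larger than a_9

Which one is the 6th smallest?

Piecing the relations together gives one ordering: a_14 < a_9 < a_4 < a_11 < a_7 < a_2 < a_10 < a_3 < a_6 < a_8 < a_5.
Counting 6 from the smallest end gives a_2.

a_2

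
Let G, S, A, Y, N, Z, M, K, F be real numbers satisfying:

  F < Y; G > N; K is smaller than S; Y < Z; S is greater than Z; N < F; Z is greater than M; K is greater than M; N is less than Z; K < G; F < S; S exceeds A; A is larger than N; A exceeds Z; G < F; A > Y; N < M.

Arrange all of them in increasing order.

N < M < K < G < F < Y < Z < A < S

The consecutive links are each given: N < M; M < K; K < G; G < F; F < Y; Y < Z; Z < A; A < S.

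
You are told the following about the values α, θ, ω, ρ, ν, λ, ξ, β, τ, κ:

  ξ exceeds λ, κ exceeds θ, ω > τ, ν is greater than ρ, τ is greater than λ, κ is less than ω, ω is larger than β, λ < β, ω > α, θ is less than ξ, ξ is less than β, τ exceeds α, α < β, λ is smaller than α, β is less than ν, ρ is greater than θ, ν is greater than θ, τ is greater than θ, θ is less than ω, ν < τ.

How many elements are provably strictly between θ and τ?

4

Chaining upward from θ reaches: κ, ξ, β, ρ, ν, ω.
Chaining downward from τ reaches: λ, ξ, α, β, ρ, ν.
Strictly between θ and τ are those in both lists: ξ, β, ρ, ν — 4 elements.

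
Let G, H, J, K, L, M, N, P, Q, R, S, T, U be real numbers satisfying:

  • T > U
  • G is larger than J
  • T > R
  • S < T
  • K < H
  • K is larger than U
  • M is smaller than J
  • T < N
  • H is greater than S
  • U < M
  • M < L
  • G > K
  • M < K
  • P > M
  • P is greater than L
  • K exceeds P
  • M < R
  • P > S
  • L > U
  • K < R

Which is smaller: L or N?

L

Chaining the given relations: L < P < K < R < T < N.
So L < N; L is the smaller of the two.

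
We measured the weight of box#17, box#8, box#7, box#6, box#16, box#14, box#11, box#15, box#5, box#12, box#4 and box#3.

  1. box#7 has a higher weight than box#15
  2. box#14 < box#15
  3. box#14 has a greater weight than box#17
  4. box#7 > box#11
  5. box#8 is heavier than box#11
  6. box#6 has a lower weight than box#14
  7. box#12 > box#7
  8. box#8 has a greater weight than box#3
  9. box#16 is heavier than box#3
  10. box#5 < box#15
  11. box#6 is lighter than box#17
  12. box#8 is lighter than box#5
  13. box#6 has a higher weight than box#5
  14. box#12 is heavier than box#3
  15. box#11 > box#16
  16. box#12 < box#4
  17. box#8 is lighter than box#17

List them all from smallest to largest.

Each adjacent pair is fixed by a given relation: box#3 < box#16; box#16 < box#11; box#11 < box#8; box#8 < box#5; box#5 < box#6; box#6 < box#17; box#17 < box#14; box#14 < box#15; box#15 < box#7; box#7 < box#12; box#12 < box#4. Chaining them end to end gives the full order.

box#3 < box#16 < box#11 < box#8 < box#5 < box#6 < box#17 < box#14 < box#15 < box#7 < box#12 < box#4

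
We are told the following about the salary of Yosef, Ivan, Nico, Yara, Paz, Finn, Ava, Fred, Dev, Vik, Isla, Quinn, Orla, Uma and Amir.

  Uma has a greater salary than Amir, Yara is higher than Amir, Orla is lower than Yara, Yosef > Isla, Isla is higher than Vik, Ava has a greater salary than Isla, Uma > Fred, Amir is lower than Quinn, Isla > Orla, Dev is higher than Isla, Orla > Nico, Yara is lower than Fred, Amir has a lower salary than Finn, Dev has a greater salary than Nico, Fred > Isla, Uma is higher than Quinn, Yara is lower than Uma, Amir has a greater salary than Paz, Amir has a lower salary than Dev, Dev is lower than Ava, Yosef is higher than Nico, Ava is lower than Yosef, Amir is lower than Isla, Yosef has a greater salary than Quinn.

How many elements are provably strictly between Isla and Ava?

Chaining upward from Isla reaches: Dev, Yosef, Fred, Uma.
Chaining downward from Ava reaches: Vik, Nico, Paz, Orla, Amir, Dev.
Strictly between Isla and Ava are those in both lists: Dev — 1 element.

1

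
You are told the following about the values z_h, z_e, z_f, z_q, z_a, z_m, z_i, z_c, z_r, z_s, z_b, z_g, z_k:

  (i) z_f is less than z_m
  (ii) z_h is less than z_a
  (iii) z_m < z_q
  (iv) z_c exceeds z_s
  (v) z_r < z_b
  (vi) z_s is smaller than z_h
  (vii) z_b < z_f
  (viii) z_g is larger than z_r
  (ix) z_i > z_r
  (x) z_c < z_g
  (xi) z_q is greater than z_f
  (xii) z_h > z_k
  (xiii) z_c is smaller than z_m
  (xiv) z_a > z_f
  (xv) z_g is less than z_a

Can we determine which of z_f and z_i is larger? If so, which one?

Following every chain through z_f: above z_f we get z_m, z_q, z_a; below z_f we get z_r, z_b.
z_i is not reached, and no chain runs the other way from z_i to z_f.
So the given relations leave the order of z_f and z_i undetermined.

undetermined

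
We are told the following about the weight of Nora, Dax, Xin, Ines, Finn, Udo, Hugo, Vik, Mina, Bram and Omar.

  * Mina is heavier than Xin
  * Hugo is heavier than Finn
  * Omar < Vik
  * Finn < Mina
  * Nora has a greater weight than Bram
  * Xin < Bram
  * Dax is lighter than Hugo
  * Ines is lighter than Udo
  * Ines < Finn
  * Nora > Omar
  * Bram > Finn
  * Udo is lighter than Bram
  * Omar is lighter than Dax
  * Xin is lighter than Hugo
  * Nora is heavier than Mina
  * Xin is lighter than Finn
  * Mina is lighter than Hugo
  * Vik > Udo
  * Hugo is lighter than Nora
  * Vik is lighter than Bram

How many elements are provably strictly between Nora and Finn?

Chaining upward from Finn reaches: Mina, Bram, Hugo.
Chaining downward from Nora reaches: Xin, Ines, Omar, Mina, Udo, Dax, Vik, Bram, Hugo.
Strictly between Finn and Nora are those in both lists: Mina, Bram, Hugo — 3 elements.

3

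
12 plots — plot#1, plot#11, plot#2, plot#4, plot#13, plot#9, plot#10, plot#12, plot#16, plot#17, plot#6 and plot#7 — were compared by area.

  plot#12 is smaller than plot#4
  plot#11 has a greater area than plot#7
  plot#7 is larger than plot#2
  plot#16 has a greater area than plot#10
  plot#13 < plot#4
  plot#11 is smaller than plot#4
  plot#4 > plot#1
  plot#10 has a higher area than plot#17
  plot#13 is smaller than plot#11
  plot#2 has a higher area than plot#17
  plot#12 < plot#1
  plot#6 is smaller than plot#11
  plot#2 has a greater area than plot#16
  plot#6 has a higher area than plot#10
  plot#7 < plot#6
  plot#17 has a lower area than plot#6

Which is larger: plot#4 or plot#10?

plot#4

Following the relations from plot#10: plot#10 < plot#16 < plot#2 < plot#7 < plot#6 < plot#11 < plot#4.
So plot#10 < plot#4; plot#4 is the larger of the two.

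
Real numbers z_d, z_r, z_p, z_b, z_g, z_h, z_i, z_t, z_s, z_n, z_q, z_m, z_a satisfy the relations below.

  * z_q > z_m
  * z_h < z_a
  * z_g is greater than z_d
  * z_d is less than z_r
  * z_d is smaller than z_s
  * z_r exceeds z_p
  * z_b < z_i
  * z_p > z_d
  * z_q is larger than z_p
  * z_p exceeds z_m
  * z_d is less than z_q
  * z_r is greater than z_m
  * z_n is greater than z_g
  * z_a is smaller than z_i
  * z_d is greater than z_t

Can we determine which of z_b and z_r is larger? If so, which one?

undetermined

Following every chain through z_b: above z_b we get z_i.
z_r is not reached, and no chain runs the other way from z_r to z_b.
So the given relations leave the order of z_b and z_r undetermined.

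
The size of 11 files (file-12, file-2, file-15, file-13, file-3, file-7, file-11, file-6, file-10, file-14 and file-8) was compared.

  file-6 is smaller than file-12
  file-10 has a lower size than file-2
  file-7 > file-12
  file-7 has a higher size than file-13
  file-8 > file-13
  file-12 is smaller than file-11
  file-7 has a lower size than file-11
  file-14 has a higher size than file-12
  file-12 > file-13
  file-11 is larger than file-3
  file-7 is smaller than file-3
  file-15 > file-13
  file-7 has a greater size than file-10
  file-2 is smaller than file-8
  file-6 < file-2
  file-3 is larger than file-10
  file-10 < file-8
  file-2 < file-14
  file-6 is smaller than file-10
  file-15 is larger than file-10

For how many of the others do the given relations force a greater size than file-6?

9

The elements the relations force above file-6 are file-12, file-10, file-2, file-7, file-14, file-3, file-8, file-15, file-11 — no chain reaches any other.
That is 9.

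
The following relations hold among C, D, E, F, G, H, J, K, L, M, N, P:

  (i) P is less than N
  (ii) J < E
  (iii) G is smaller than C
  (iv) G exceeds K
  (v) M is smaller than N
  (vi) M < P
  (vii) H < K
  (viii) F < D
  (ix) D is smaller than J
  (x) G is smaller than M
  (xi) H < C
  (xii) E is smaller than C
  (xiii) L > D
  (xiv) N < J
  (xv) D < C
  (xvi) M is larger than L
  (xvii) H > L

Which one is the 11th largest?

Piecing the relations together gives one ordering: F < D < L < H < K < G < M < P < N < J < E < C.
Counting 11 from the largest end gives D.

D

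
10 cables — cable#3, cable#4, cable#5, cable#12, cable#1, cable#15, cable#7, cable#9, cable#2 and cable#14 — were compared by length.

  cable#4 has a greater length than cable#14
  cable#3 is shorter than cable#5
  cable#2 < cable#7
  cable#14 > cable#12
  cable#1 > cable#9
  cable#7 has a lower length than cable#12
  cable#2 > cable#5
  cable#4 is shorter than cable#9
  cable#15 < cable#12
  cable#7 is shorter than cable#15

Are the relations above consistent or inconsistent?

Every relation is compatible with cable#3 < cable#5 < cable#2 < cable#7 < cable#15 < cable#12 < cable#14 < cable#4 < cable#9 < cable#1; the set is consistent.

consistent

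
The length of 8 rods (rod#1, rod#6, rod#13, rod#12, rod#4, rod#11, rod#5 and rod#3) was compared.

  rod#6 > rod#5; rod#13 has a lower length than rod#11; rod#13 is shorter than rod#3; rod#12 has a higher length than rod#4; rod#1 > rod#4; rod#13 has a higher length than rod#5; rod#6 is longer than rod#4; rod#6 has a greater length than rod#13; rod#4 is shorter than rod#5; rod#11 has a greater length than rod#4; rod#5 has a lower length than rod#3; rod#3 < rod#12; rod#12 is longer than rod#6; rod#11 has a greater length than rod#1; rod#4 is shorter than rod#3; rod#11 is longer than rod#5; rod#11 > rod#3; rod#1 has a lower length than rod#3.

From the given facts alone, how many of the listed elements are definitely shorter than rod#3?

The elements the relations force below rod#3 are rod#4, rod#5, rod#13, rod#1 — no chain reaches any other.
That is 4.

4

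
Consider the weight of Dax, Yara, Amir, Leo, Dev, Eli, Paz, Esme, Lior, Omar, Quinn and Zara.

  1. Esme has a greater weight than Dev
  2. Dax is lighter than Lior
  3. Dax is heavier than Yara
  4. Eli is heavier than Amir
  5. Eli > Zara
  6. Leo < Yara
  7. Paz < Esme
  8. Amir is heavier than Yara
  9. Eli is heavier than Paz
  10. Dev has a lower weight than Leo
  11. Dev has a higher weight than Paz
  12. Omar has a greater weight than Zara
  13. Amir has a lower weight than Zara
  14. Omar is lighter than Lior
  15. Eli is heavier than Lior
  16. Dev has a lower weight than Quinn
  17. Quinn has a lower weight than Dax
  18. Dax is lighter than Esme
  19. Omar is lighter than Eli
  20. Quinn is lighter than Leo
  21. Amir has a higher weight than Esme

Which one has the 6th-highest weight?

Piecing the relations together gives one ordering: Paz < Dev < Quinn < Leo < Yara < Dax < Esme < Amir < Zara < Omar < Lior < Eli.
Counting 6 from the largest end gives Esme.

Esme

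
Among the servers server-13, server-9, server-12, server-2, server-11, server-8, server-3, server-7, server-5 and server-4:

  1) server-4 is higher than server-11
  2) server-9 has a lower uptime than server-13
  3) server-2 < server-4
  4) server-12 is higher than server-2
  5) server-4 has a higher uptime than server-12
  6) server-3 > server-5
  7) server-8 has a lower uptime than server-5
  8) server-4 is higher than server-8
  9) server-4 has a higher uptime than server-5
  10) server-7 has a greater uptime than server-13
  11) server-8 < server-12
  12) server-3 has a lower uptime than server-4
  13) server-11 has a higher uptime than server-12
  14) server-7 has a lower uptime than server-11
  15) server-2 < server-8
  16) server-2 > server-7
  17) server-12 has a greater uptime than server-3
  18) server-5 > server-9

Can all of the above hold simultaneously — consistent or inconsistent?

The single ordering server-9 < server-13 < server-7 < server-2 < server-8 < server-5 < server-3 < server-12 < server-11 < server-4 satisfies every listed relation, so no contradiction arises.

consistent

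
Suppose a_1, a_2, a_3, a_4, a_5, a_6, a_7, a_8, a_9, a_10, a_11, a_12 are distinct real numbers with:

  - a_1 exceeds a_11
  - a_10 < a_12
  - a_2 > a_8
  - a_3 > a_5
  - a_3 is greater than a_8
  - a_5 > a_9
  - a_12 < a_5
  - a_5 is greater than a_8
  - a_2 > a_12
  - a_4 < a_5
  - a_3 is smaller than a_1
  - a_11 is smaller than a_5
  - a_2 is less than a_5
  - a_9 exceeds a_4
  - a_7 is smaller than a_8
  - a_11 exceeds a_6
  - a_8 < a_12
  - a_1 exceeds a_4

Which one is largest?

a_7 is not greatest since a_7 < a_8; a_10 is not greatest since a_10 < a_12; a_4 is not greatest since a_4 < a_9; a_6 is not greatest since a_6 < a_11; a_8 is not greatest since a_8 < a_3; a_11 is not greatest since a_11 < a_1; a_12 is not greatest since a_12 < a_2; a_9 is not greatest since a_9 < a_5; a_2 is not greatest since a_2 < a_5; a_5 is not greatest since a_5 < a_3; a_3 is not greatest since a_3 < a_1.
Only a_1 has nothing above it, so a_1 is the largest.

a_1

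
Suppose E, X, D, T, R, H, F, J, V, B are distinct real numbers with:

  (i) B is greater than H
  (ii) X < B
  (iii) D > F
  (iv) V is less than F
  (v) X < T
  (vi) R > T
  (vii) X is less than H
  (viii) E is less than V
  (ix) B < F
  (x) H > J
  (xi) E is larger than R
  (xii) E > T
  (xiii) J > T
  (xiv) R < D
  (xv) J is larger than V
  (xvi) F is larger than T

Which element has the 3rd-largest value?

B

Piecing the relations together gives one ordering: X < T < R < E < V < J < H < B < F < D.
Counting 3 from the largest end gives B.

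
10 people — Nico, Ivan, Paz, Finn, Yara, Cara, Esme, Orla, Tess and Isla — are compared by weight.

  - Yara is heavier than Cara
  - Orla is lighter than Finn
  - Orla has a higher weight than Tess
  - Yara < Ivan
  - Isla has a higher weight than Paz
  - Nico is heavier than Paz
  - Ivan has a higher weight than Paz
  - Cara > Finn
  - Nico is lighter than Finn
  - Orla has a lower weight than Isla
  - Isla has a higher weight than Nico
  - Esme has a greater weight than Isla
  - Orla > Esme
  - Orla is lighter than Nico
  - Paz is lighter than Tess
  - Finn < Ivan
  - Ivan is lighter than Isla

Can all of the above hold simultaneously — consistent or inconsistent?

We have Esme < Orla stated directly, yet also Orla < Nico < Finn < Cara < Yara < Ivan < Isla < Esme by chaining the others — so Orla < Esme. Contradiction.

inconsistent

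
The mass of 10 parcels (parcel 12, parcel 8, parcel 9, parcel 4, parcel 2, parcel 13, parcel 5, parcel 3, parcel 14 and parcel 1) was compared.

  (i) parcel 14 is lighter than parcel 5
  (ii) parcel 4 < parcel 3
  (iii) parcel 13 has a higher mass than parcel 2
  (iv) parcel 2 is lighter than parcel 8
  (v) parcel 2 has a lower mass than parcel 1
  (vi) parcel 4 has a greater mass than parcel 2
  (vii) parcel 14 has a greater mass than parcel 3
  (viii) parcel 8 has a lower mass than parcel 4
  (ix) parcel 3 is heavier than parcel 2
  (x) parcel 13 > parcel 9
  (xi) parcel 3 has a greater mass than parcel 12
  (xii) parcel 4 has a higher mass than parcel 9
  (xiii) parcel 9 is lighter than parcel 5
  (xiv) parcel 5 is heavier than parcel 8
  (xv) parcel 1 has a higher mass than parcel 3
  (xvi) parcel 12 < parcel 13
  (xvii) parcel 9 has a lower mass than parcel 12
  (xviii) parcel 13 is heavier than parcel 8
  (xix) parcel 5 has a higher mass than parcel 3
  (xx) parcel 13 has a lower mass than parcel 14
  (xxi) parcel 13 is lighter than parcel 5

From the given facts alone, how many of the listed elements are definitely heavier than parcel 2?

The elements the relations force above parcel 2 are parcel 8, parcel 4, parcel 13, parcel 3, parcel 1, parcel 14, parcel 5 — no chain reaches any other.
That is 7.

7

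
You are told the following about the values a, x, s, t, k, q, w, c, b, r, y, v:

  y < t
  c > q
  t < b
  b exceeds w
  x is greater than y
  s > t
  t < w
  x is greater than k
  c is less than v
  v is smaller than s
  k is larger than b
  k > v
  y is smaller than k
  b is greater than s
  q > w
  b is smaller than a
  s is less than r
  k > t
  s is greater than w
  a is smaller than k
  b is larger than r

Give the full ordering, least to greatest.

The consecutive links are each given: y < t; t < w; w < q; q < c; c < v; v < s; s < r; r < b; b < a; a < k; k < x.

y < t < w < q < c < v < s < r < b < a < k < x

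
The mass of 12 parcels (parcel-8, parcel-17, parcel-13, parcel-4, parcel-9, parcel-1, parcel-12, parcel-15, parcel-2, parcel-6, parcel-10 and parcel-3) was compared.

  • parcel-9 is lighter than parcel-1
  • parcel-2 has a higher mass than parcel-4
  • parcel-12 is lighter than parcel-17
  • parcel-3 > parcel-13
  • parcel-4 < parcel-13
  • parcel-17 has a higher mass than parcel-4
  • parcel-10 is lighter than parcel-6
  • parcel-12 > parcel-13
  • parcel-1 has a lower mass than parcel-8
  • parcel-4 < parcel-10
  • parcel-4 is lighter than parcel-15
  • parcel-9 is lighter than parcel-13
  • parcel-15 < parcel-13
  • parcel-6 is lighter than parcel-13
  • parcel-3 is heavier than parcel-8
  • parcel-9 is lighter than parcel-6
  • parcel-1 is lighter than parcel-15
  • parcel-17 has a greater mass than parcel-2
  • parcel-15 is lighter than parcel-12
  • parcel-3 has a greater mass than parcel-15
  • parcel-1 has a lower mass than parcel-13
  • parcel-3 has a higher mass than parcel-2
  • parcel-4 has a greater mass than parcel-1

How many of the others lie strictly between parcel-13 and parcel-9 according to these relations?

5

Chaining upward from parcel-9 reaches: parcel-1, parcel-4, parcel-15, parcel-10, parcel-8, parcel-6, parcel-12, parcel-2, parcel-17, parcel-3.
Chaining downward from parcel-13 reaches: parcel-1, parcel-4, parcel-15, parcel-10, parcel-6.
Strictly between parcel-9 and parcel-13 are those in both lists: parcel-1, parcel-4, parcel-15, parcel-10, parcel-6 — 5 elements.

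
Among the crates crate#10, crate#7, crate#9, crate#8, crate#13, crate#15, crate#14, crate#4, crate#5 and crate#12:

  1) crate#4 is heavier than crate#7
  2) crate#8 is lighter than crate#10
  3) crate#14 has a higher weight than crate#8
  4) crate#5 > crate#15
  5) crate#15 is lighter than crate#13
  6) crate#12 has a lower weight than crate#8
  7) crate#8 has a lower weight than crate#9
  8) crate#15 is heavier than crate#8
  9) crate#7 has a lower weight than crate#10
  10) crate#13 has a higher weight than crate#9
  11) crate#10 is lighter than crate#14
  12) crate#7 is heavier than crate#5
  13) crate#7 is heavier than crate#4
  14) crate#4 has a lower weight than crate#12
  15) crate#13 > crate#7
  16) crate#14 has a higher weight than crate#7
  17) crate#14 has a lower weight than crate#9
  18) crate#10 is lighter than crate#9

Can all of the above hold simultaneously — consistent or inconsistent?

We have crate#7 < crate#4 stated directly, yet also crate#4 < crate#12 < crate#8 < crate#15 < crate#5 < crate#7 by chaining the others — so crate#4 < crate#7. Contradiction.

inconsistent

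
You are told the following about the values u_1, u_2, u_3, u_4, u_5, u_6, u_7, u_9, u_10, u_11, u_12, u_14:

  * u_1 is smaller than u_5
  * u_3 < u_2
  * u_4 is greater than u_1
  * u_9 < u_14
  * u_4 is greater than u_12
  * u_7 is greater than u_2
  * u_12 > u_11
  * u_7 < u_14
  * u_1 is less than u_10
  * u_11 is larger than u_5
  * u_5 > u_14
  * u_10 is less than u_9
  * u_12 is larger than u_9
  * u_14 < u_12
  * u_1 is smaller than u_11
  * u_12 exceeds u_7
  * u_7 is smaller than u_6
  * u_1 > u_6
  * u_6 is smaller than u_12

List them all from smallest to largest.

u_3 < u_2 < u_7 < u_6 < u_1 < u_10 < u_9 < u_14 < u_5 < u_11 < u_12 < u_4

Nothing is placed below u_3, so it is least; from there u_3 < u_2; u_2 < u_7; u_7 < u_6; u_6 < u_1; u_1 < u_10; u_10 < u_9; u_9 < u_14; u_14 < u_5; u_5 < u_11; u_11 < u_12; u_12 < u_4, each given directly.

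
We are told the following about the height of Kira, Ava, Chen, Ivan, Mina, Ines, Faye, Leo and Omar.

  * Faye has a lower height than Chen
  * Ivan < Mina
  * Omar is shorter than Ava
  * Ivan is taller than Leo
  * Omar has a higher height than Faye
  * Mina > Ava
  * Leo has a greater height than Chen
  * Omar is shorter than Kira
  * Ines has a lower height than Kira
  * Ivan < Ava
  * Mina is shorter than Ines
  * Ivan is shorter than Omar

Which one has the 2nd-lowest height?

Chen

Piecing the relations together gives one ordering: Faye < Chen < Leo < Ivan < Omar < Ava < Mina < Ines < Kira.
Counting 2 from the smallest end gives Chen.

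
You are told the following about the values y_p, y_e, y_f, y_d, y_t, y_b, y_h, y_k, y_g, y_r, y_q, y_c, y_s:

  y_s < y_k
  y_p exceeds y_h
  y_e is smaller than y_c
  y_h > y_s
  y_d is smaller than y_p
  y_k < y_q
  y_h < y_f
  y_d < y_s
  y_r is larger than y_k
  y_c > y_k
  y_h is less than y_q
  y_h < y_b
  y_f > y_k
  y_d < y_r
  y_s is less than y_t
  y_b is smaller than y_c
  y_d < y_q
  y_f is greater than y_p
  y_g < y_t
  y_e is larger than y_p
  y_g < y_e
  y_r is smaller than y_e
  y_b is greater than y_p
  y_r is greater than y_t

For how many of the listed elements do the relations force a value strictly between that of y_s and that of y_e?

5

Chaining upward from y_s reaches: y_h, y_k, y_p, y_q, y_t, y_b, y_r, y_f, y_c.
Chaining downward from y_e reaches: y_d, y_h, y_k, y_g, y_p, y_t, y_r.
Strictly between y_s and y_e are those in both lists: y_h, y_k, y_p, y_t, y_r — 5 elements.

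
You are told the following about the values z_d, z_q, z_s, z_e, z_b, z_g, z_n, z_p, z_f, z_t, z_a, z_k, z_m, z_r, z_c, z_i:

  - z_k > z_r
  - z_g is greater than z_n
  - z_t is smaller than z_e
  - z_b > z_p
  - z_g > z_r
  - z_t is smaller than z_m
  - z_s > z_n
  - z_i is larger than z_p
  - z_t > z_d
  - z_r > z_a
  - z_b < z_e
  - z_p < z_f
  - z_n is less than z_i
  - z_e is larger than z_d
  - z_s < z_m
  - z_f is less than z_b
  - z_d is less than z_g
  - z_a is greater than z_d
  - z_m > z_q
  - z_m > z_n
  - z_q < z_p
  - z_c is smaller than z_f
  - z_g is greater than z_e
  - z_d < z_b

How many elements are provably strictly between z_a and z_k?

1

The relations place z_a below z_k. An element lies strictly between them when it is forced above z_a and also forced below z_k.
Above z_a: {z_r, z_g}. Below z_k: {z_d, z_r}.
Intersection: {z_r} — 1.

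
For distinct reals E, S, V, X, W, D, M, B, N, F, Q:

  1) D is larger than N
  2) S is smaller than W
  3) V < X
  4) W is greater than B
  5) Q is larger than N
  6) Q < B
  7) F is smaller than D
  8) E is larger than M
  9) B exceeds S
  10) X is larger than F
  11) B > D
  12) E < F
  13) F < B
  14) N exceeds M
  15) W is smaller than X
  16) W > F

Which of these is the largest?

Chaining downward from X: directly below it, F, V, W; then S, E, B; then M, D, Q; then N.
That covers every other element, and nothing is given above X, so X is the largest.

X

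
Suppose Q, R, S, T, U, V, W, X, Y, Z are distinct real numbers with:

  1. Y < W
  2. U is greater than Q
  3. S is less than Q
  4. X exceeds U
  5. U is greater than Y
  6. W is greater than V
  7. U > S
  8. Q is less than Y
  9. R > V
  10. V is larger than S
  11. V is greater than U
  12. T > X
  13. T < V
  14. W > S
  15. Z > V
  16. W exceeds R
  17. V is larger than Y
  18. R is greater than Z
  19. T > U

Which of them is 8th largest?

Y

Chaining the given pairs: S < Q < Y < U < X < T < V < Z < R < W.
Counting 8 from the largest end gives Y.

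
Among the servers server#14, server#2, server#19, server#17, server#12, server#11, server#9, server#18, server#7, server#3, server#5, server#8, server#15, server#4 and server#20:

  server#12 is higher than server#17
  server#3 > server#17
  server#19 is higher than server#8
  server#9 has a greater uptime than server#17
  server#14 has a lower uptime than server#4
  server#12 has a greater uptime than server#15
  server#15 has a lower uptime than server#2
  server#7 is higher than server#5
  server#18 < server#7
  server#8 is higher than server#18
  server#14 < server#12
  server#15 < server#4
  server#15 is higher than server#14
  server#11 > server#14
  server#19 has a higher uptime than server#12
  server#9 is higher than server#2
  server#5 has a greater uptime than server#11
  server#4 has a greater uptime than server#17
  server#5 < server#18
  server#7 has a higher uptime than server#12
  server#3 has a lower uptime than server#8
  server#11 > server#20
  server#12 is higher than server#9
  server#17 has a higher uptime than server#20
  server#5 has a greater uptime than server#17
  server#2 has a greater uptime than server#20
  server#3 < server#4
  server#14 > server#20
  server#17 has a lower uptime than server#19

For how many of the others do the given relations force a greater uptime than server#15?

6

Directly above server#15: server#2, server#12, server#4.
One step further: server#9, server#19, server#7 (6 so far).
Nothing else is reachable above server#15; 6 in all.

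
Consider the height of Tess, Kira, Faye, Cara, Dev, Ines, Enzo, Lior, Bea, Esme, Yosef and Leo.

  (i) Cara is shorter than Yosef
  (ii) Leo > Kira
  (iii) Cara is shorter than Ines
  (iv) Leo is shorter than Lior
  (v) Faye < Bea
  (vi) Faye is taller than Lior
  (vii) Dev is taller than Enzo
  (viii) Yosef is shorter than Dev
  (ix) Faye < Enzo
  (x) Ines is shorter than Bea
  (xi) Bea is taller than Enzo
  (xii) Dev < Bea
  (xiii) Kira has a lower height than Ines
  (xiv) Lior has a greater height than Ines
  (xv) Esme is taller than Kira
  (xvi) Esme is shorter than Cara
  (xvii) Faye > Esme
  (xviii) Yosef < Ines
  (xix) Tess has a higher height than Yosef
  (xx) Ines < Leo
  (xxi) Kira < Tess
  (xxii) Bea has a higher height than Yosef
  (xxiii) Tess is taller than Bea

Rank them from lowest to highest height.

Kira < Esme < Cara < Yosef < Ines < Leo < Lior < Faye < Enzo < Dev < Bea < Tess

Each adjacent pair is fixed by a given relation: Kira < Esme; Esme < Cara; Cara < Yosef; Yosef < Ines; Ines < Leo; Leo < Lior; Lior < Faye; Faye < Enzo; Enzo < Dev; Dev < Bea; Bea < Tess. Chaining them end to end gives the full order.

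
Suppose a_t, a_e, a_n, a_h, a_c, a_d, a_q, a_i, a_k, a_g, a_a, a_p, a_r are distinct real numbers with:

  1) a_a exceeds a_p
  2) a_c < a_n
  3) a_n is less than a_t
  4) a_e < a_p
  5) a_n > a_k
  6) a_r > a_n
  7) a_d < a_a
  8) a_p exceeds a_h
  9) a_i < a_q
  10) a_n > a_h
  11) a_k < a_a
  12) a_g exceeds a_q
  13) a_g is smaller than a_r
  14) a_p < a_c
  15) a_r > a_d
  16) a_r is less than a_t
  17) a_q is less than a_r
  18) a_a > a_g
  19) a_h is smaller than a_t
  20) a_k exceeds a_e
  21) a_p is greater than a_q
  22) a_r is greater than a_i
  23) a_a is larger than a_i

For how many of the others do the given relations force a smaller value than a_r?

Directly below a_r: a_i, a_q, a_d, a_g, a_n.
One step further: a_k, a_h, a_c (8 so far).
One step further: a_e, a_p (10 so far).
Nothing else is reachable below a_r; 10 in all.

10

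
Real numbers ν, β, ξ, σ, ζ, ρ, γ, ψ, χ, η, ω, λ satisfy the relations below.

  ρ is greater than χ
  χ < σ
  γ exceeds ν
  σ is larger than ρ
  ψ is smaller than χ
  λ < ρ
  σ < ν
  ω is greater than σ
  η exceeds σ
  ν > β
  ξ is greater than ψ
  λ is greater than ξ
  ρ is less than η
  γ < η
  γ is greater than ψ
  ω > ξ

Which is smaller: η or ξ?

ξ < λ < ρ < σ < ν < γ < η, by transitivity through λ, ρ, σ, ν, γ.
So ξ < η; ξ is the smaller of the two.

ξ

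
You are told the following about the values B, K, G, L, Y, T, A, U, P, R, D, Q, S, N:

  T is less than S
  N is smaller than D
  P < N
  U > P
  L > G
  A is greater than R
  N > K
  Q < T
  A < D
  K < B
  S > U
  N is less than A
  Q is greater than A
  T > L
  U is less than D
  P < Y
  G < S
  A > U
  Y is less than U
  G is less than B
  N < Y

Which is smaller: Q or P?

P

P < N and N < Y give P < Y.
Then Y < U extends the chain to U.
Then U < A extends the chain to A.
Then A < Q extends the chain to Q.
So P < Q; P is the smaller of the two.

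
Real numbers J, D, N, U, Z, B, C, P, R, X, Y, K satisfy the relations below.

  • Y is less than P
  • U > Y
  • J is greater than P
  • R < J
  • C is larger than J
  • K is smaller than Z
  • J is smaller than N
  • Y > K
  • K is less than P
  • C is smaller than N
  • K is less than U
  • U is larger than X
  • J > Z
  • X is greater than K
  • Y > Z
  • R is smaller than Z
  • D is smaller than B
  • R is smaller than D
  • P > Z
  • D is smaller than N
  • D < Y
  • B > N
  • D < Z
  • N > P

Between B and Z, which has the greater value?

B

Following the relations from Z: Z < Y < P < J < C < N < B.
So Z < B; B is the larger of the two.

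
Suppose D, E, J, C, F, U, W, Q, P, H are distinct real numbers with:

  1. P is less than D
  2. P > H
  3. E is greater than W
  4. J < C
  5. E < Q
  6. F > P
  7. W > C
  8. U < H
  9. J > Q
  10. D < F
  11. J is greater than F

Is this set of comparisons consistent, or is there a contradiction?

inconsistent

Chaining the given relations yields J < C < W < E < Q, so J < Q. But one relation states Q < J. These cannot both hold.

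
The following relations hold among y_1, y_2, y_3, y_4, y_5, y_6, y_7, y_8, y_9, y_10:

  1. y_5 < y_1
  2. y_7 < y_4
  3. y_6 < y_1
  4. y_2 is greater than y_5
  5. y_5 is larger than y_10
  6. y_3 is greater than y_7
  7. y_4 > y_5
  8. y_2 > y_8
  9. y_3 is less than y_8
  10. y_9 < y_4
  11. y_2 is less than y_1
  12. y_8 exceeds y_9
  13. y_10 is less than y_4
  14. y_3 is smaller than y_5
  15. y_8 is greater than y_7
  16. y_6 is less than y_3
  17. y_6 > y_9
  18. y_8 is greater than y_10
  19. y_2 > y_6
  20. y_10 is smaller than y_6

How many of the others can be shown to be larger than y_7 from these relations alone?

From y_7 the given relations immediately reach y_3, y_8, y_4.
From those, y_5, y_2 — 5 in total.
From those, y_1 — 6 in total.
Nothing else is reachable above y_7; 6 in all.

6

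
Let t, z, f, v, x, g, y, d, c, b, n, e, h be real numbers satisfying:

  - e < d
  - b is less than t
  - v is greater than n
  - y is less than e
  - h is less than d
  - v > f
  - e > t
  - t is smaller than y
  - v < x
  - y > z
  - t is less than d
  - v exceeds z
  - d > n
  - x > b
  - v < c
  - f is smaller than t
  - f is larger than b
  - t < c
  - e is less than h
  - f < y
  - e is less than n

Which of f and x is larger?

x

Link the given pairs in sequence: f < t; t < y; y < e; e < n; n < v; v < x.
Together: f < t < y < e < n < v < x.
So f < x; x is the larger of the two.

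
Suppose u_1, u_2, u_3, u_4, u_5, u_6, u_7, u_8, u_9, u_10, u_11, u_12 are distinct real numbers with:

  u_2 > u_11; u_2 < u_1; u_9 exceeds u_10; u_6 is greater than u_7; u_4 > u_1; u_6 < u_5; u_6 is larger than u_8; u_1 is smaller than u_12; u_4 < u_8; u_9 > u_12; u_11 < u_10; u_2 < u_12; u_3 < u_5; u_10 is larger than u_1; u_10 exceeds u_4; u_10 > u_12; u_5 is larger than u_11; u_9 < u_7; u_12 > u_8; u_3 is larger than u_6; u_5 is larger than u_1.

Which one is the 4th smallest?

u_4

Piecing the relations together gives one ordering: u_11 < u_2 < u_1 < u_4 < u_8 < u_12 < u_10 < u_9 < u_7 < u_6 < u_3 < u_5.
The 4th smallest is u_4.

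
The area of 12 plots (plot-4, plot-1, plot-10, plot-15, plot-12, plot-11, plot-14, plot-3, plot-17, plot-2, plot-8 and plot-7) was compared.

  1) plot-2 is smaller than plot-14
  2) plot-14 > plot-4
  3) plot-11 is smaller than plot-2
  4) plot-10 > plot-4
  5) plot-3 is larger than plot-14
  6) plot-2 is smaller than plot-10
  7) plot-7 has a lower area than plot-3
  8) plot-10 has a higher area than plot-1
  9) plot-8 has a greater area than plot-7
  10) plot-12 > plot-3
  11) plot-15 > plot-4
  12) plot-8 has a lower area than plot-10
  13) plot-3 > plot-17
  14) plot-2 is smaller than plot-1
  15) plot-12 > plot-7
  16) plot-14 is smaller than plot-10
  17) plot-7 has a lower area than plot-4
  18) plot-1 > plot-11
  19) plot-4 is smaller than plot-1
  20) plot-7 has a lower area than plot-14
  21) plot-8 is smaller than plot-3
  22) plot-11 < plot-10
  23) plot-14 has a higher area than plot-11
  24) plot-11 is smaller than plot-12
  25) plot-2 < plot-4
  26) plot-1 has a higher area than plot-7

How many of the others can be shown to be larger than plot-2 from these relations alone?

7

Directly above plot-2: plot-4, plot-1, plot-14, plot-10.
One step further: plot-3, plot-15 (6 so far).
One step further: plot-12 (7 so far).
Nothing else is reachable above plot-2; 7 in all.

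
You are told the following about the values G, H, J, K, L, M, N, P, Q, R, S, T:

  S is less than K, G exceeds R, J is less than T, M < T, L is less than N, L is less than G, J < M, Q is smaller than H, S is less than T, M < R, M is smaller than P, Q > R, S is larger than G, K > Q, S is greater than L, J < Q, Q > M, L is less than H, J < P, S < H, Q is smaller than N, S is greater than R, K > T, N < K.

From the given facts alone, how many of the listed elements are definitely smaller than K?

9

From K the given relations immediately reach Q, N, S, T.
From those, J, M, R, L, G — 9 in total.
No other element is forced below K by the given relations, so the count is 9.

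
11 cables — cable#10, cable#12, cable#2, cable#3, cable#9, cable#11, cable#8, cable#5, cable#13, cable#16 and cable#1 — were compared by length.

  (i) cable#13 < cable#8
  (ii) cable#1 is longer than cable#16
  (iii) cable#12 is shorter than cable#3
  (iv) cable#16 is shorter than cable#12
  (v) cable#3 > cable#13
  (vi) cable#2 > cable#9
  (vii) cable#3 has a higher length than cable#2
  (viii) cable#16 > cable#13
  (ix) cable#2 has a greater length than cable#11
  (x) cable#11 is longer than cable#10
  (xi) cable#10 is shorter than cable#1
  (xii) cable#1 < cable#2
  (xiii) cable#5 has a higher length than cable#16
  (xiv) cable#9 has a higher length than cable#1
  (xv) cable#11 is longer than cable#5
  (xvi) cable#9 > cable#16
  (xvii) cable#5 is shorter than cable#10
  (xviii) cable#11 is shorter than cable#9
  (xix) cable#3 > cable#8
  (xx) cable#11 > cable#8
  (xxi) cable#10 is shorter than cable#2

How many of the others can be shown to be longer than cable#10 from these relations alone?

5

From cable#10 the given relations immediately reach cable#1, cable#11, cable#2.
From those, cable#9, cable#3 — 5 in total.
No other element is forced above cable#10 by the given relations, so the count is 5.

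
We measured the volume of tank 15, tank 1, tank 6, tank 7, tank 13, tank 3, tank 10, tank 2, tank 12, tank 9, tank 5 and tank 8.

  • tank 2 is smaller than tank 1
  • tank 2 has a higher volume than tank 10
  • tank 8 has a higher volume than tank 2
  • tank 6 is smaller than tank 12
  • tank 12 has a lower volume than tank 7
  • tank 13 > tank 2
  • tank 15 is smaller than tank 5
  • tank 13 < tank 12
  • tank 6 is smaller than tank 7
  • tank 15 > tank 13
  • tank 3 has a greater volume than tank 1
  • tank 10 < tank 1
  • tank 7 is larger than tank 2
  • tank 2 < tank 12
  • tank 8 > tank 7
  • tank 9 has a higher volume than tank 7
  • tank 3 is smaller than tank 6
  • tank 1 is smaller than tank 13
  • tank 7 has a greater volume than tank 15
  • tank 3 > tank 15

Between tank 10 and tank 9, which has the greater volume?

tank 10 < tank 2 and tank 2 < tank 1 give tank 10 < tank 1.
Then tank 1 < tank 13 extends the chain to tank 13.
With tank 13 < tank 15: tank 10 < tank 2 < tank 1 < tank 13 < tank 15.
With tank 15 < tank 3: tank 10 < tank 2 < tank 1 < tank 13 < tank 15 < tank 3.
Then tank 3 < tank 6 extends the chain to tank 6.
Then tank 6 < tank 12 extends the chain to tank 12.
With tank 12 < tank 7: tank 10 < tank 2 < tank 1 < tank 13 < tank 15 < tank 3 < tank 6 < tank 12 < tank 7.
Then tank 7 < tank 9 extends the chain to tank 9.
So tank 10 < tank 9; tank 9 is the larger of the two.

tank 9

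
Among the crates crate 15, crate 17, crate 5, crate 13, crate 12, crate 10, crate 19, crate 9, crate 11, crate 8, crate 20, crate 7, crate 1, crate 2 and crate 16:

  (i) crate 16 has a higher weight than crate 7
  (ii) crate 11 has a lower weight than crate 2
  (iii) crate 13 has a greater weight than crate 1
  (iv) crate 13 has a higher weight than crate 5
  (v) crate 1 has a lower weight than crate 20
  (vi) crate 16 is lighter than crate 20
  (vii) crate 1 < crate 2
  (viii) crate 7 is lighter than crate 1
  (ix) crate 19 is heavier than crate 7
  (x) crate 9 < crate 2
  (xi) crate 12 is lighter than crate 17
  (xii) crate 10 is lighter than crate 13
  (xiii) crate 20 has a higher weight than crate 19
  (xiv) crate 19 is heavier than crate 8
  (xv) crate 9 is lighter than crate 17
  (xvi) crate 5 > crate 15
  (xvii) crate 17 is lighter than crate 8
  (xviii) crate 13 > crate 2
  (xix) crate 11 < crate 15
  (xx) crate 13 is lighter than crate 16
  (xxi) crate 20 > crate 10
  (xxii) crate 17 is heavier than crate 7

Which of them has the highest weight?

crate 9 is not greatest since crate 9 < crate 17; crate 11 is not greatest since crate 11 < crate 2; crate 15 is not greatest since crate 15 < crate 5; crate 7 is not greatest since crate 7 < crate 1; crate 1 is not greatest since crate 1 < crate 2; crate 12 is not greatest since crate 12 < crate 17; crate 2 is not greatest since crate 2 < crate 13; crate 17 is not greatest since crate 17 < crate 8; crate 8 is not greatest since crate 8 < crate 19; crate 10 is not greatest since crate 10 < crate 20; crate 19 is not greatest since crate 19 < crate 20; crate 5 is not greatest since crate 5 < crate 13; crate 13 is not greatest since crate 13 < crate 16; crate 16 is not greatest since crate 16 < crate 20.
Only crate 20 has nothing above it, so crate 20 is the highest weight.

crate 20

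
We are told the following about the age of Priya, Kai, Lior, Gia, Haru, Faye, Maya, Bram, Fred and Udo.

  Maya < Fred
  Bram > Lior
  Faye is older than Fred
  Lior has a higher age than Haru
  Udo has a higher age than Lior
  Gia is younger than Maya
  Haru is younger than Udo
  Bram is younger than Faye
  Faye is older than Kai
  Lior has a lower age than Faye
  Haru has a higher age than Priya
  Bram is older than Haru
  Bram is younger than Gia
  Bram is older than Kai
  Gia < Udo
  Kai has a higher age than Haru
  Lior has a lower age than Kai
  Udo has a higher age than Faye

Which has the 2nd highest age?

Faye

The consecutive relations fix a unique order: Priya < Haru < Lior < Kai < Bram < Gia < Maya < Fred < Faye < Udo.
The 2nd largest is Faye.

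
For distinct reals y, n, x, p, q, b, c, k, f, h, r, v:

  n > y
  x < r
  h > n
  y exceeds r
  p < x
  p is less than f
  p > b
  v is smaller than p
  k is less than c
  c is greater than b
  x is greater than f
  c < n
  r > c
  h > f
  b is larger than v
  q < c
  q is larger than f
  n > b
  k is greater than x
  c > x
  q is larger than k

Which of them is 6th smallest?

k

The consecutive relations fix a unique order: v < b < p < f < x < k < q < c < r < y < n < h.
The 6th smallest is k.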